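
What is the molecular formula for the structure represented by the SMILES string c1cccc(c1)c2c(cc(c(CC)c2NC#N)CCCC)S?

C19H22N2S

Heavy atoms from the SMILES: 19 C, 2 N, 1 S.
Implicit hydrogens by atom environment:
  6 × C (aromatic): 1 H each → 6
  6 × C (aromatic): no H
  4 × C: 2 H each → 8
  2 × C: 3 H each → 6
  1 × C: no H
  1 × N: 1 H
  1 × N: no H
  1 × S: 1 H
  Total hydrogens = 22.
Molecular formula: C19H22N2S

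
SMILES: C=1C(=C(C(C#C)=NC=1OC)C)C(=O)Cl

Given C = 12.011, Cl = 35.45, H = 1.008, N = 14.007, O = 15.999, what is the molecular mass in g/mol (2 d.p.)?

209.63

Molecular formula: C10H8ClNO2.
M = 10×12.011 + 1×35.45 + 8×1.008 + 1×14.007 + 2×15.999 = 209.63 g/mol.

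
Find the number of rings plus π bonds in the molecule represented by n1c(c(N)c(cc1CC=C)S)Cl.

Molecular formula from the SMILES: C8H9ClN2S.
DoU = (2C + 2 + N − H − X)/2 = (2·8 + 2 + 2 − 9 − 1)/2 = 10/2 = 5.
(Structurally: 1 ring(s) + 4 π bond(s) = 5.)

5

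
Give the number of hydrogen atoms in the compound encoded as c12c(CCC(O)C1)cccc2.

12

Hydrogens are implicit in SMILES; fill each atom to its normal valence:
  4 × C (aromatic): 1 H each → 4
  3 × C: 2 H each → 6
  2 × C (aromatic): no H
  1 × C: 1 H
  1 × O: 1 H
  Total hydrogens = 12.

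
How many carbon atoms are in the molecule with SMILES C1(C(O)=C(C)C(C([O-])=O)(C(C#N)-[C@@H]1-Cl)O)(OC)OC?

11

The symbol for carbon appears 11 times in the SMILES. (Cl is a single chlorine, not C + l.)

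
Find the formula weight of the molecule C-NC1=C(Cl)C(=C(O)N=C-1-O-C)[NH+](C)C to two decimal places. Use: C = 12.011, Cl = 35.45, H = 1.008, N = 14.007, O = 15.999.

232.69

Molecular formula: C9H15ClN3O2+.
M = 9×12.011 + 1×35.45 + 15×1.008 + 3×14.007 + 2×15.999 = 232.69 g/mol.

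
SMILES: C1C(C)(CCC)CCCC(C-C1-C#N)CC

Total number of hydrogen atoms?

Hydrogens are implicit in SMILES; fill each atom to its normal valence:
  8 × C: 2 H each → 16
  3 × C: 3 H each → 9
  2 × C: 1 H each → 2
  2 × C: no H
  1 × N: no H
  Total hydrogens = 27.

27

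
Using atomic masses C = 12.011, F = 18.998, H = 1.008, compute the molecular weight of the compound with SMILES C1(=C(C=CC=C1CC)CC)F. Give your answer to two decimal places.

Molecular formula: C10H13F.
M = 10×12.011 + 1×18.998 + 13×1.008 = 152.21 g/mol.

152.21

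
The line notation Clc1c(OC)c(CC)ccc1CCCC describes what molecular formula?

Heavy atoms from the SMILES: 13 C, 1 Cl, 1 O.
Implicit hydrogens by atom environment:
  4 × C: 2 H each → 8
  4 × C (aromatic): no H
  3 × C: 3 H each → 9
  2 × C (aromatic): 1 H each → 2
  1 × Cl: no H
  1 × O: no H
  Total hydrogens = 19.
Molecular formula: C13H19ClO

C13H19ClO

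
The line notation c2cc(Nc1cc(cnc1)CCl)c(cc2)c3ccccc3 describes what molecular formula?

C18H15ClN2

Heavy atoms from the SMILES: 18 C, 1 Cl, 2 N.
Implicit hydrogens by atom environment:
  12 × C (aromatic): 1 H each → 12
  5 × C (aromatic): no H
  1 × C: 2 H
  1 × Cl: no H
  1 × N: 1 H
  1 × N (aromatic): no H
  Total hydrogens = 15.
Molecular formula: C18H15ClN2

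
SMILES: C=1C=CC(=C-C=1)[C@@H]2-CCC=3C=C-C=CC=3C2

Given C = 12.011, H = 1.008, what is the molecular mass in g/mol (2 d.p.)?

208.30

Molecular formula: C16H16.
M = 16×12.011 + 16×1.008 = 208.30 g/mol.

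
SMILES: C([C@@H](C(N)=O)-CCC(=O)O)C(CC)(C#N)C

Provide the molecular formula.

Heavy atoms from the SMILES: 11 C, 2 N, 3 O.
Implicit hydrogens by atom environment:
  4 × C: 2 H each → 8
  4 × C: no H
  2 × C: 3 H each → 6
  2 × O: no H
  1 × C: 1 H
  1 × N: 2 H
  1 × N: no H
  1 × O: 1 H
  Total hydrogens = 18.
Molecular formula: C11H18N2O3

C11H18N2O3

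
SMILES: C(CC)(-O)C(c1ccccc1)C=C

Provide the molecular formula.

C12H16O

Heavy atoms from the SMILES: 12 C, 1 O.
Implicit hydrogens by atom environment:
  5 × C (aromatic): 1 H each → 5
  3 × C: 1 H each → 3
  2 × C: 2 H each → 4
  1 × C: 3 H
  1 × C (aromatic): no H
  1 × O: 1 H
  Total hydrogens = 16.
Molecular formula: C12H16O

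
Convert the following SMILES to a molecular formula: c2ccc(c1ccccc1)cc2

Heavy atoms from the SMILES: 12 C.
Implicit hydrogens by atom environment:
  10 × C (aromatic): 1 H each → 10
  2 × C (aromatic): no H
  Total hydrogens = 10.
Molecular formula: C12H10

C12H10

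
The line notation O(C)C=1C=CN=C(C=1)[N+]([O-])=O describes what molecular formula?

Heavy atoms from the SMILES: 6 C, 2 N, 3 O.
Implicit hydrogens by atom environment:
  3 × C (aromatic): 1 H each → 3
  2 × C (aromatic): no H
  2 × O: no H
  1 × C: 3 H
  1 × N (aromatic): no H
  1 × N (charge +1): no H
  1 × O (charge -1): no H
  Total hydrogens = 6.
Molecular formula: C6H6N2O3

C6H6N2O3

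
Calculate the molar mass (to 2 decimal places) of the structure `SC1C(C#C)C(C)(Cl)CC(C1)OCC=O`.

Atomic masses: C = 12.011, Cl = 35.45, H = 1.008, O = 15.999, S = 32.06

Molecular formula: C11H15ClO2S.
M = 11×12.011 + 1×35.45 + 15×1.008 + 2×15.999 + 1×32.06 = 246.75 g/mol.

246.75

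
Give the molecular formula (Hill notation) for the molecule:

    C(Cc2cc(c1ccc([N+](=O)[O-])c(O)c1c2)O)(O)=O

Heavy atoms from the SMILES: 12 C, 1 N, 6 O.
Implicit hydrogens by atom environment:
  6 × C (aromatic): no H
  4 × C (aromatic): 1 H each → 4
  3 × O: 1 H each → 3
  2 × O: no H
  1 × C: 2 H
  1 × C: no H
  1 × N (charge +1): no H
  1 × O (charge -1): no H
  Total hydrogens = 9.
Molecular formula: C12H9NO6

C12H9NO6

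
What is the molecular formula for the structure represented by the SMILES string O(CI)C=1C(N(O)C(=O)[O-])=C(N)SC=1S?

Heavy atoms from the SMILES: 6 C, 1 I, 2 N, 4 O, 2 S.
Implicit hydrogens by atom environment:
  4 × C (aromatic): no H
  2 × O: no H
  1 × C: 2 H
  1 × C: no H
  1 × I: no H
  1 × N: 2 H
  1 × N: no H
  1 × O: 1 H
  1 × O (charge -1): no H
  1 × S: 1 H
  1 × S (aromatic): no H
  Total hydrogens = 6.
Net charge -1.
Molecular formula: C6H6IN2O4S2-

C6H6IN2O4S2-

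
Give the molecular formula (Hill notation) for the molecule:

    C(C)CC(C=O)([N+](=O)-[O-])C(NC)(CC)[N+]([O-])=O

C9H17N3O5

Heavy atoms from the SMILES: 9 C, 3 N, 5 O.
Implicit hydrogens by atom environment:
  3 × C: 3 H each → 9
  3 × C: 2 H each → 6
  3 × O: no H
  2 × C: no H
  2 × N (charge +1): no H
  2 × O (charge -1): no H
  1 × C: 1 H
  1 × N: 1 H
  Total hydrogens = 17.
Molecular formula: C9H17N3O5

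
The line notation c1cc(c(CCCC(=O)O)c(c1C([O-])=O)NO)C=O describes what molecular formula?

Heavy atoms from the SMILES: 12 C, 1 N, 6 O.
Implicit hydrogens by atom environment:
  4 × C (aromatic): no H
  3 × C: 2 H each → 6
  3 × O: no H
  2 × C (aromatic): 1 H each → 2
  2 × C: no H
  2 × O: 1 H each → 2
  1 × C: 1 H
  1 × N: 1 H
  1 × O (charge -1): no H
  Total hydrogens = 12.
Net charge -1.
Molecular formula: C12H12NO6-

C12H12NO6-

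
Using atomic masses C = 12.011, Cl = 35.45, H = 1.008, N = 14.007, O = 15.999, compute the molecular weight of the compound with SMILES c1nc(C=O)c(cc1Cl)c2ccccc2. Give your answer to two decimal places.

Molecular formula: C12H8ClNO.
M = 12×12.011 + 1×35.45 + 8×1.008 + 1×14.007 + 1×15.999 = 217.65 g/mol.

217.65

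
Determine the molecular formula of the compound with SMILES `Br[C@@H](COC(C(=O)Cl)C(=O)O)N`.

C5H7BrClNO4

Heavy atoms from the SMILES: 1 Br, 5 C, 1 Cl, 1 N, 4 O.
Implicit hydrogens by atom environment:
  3 × O: no H
  2 × C: 1 H each → 2
  2 × C: no H
  1 × Br: no H
  1 × C: 2 H
  1 × Cl: no H
  1 × N: 2 H
  1 × O: 1 H
  Total hydrogens = 7.
Molecular formula: C5H7BrClNO4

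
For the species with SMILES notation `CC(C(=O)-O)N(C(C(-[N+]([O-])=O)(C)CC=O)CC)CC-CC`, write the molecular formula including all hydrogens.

Heavy atoms from the SMILES: 14 C, 2 N, 5 O.
Implicit hydrogens by atom environment:
  5 × C: 2 H each → 10
  4 × C: 3 H each → 12
  3 × C: 1 H each → 3
  3 × O: no H
  2 × C: no H
  1 × N: no H
  1 × N (charge +1): no H
  1 × O: 1 H
  1 × O (charge -1): no H
  Total hydrogens = 26.
Molecular formula: C14H26N2O5

C14H26N2O5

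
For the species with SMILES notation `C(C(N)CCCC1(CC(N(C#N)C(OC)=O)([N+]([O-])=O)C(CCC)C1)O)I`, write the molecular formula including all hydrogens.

C16H27IN4O5

Heavy atoms from the SMILES: 16 C, 1 I, 4 N, 5 O.
Implicit hydrogens by atom environment:
  8 × C: 2 H each → 16
  4 × C: no H
  3 × O: no H
  2 × C: 3 H each → 6
  2 × C: 1 H each → 2
  2 × N: no H
  1 × I: no H
  1 × N: 2 H
  1 × N (charge +1): no H
  1 × O: 1 H
  1 × O (charge -1): no H
  Total hydrogens = 27.
Molecular formula: C16H27IN4O5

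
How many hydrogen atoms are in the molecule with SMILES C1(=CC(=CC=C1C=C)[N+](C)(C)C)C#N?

Hydrogens are implicit in SMILES; fill each atom to its normal valence:
  3 × C: 3 H each → 9
  3 × C (aromatic): 1 H each → 3
  3 × C (aromatic): no H
  1 × C: 2 H
  1 × C: 1 H
  1 × C: no H
  1 × N: no H
  1 × N (charge +1): no H
  Total hydrogens = 15.

15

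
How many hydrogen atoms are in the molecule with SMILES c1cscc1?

4

Hydrogens are implicit in SMILES; fill each atom to its normal valence:
  4 × C (aromatic): 1 H each → 4
  1 × S (aromatic): no H
  Total hydrogens = 4.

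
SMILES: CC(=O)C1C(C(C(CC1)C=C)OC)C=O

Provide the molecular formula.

C12H18O3

Heavy atoms from the SMILES: 12 C, 3 O.
Implicit hydrogens by atom environment:
  6 × C: 1 H each → 6
  3 × C: 2 H each → 6
  3 × O: no H
  2 × C: 3 H each → 6
  1 × C: no H
  Total hydrogens = 18.
Molecular formula: C12H18O3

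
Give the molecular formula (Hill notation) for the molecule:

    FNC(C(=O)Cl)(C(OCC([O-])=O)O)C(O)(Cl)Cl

C6H6Cl3FNO6-

Heavy atoms from the SMILES: 6 C, 3 Cl, 1 F, 1 N, 6 O.
Implicit hydrogens by atom environment:
  4 × C: no H
  3 × Cl: no H
  3 × O: no H
  2 × O: 1 H each → 2
  1 × C: 2 H
  1 × C: 1 H
  1 × F: no H
  1 × N: 1 H
  1 × O (charge -1): no H
  Total hydrogens = 6.
Net charge -1.
Molecular formula: C6H6Cl3FNO6-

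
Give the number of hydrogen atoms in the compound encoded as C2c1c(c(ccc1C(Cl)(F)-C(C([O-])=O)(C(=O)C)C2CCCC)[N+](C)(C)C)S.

Hydrogens are implicit in SMILES; fill each atom to its normal valence:
  5 × C: 3 H each → 15
  4 × C: 2 H each → 8
  4 × C (aromatic): no H
  4 × C: no H
  2 × C (aromatic): 1 H each → 2
  2 × O: no H
  1 × C: 1 H
  1 × Cl: no H
  1 × F: no H
  1 × N (charge +1): no H
  1 × O (charge -1): no H
  1 × S: 1 H
  Total hydrogens = 27.

27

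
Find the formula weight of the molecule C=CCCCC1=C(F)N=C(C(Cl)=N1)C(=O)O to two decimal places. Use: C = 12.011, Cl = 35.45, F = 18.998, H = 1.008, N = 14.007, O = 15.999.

244.65

Molecular formula: C10H10ClFN2O2.
M = 10×12.011 + 1×35.45 + 1×18.998 + 10×1.008 + 2×14.007 + 2×15.999 = 244.65 g/mol.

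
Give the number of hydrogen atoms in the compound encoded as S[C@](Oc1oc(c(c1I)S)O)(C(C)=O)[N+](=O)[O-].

Hydrogens are implicit in SMILES; fill each atom to its normal valence:
  4 × C (aromatic): no H
  3 × O: no H
  2 × C: no H
  2 × S: 1 H each → 2
  1 × C: 3 H
  1 × I: no H
  1 × N (charge +1): no H
  1 × O: 1 H
  1 × O (aromatic): no H
  1 × O (charge -1): no H
  Total hydrogens = 6.

6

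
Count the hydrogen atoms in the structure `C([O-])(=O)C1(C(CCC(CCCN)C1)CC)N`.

Hydrogens are implicit in SMILES; fill each atom to its normal valence:
  7 × C: 2 H each → 14
  2 × C: 1 H each → 2
  2 × C: no H
  2 × N: 2 H each → 4
  1 × C: 3 H
  1 × O: no H
  1 × O (charge -1): no H
  Total hydrogens = 23.

23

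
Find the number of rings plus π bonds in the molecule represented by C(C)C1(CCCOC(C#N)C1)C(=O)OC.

4

Molecular formula from the SMILES: C11H17NO3.
DoU = (2C + 2 + N − H − X)/2 = (2·11 + 2 + 1 − 17 − 0)/2 = 8/2 = 4.
(Structurally: 1 ring(s) + 3 π bond(s) = 4.)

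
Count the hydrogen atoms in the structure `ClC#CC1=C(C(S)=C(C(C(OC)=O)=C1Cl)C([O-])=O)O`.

5

Hydrogens are implicit in SMILES; fill each atom to its normal valence:
  6 × C (aromatic): no H
  4 × C: no H
  3 × O: no H
  2 × Cl: no H
  1 × C: 3 H
  1 × O: 1 H
  1 × O (charge -1): no H
  1 × S: 1 H
  Total hydrogens = 5.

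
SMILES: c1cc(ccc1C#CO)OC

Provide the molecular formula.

Heavy atoms from the SMILES: 9 C, 2 O.
Implicit hydrogens by atom environment:
  4 × C (aromatic): 1 H each → 4
  2 × C (aromatic): no H
  2 × C: no H
  1 × C: 3 H
  1 × O: 1 H
  1 × O: no H
  Total hydrogens = 8.
Molecular formula: C9H8O2

C9H8O2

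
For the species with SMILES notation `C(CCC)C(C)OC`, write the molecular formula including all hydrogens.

Heavy atoms from the SMILES: 7 C, 1 O.
Implicit hydrogens by atom environment:
  3 × C: 3 H each → 9
  3 × C: 2 H each → 6
  1 × C: 1 H
  1 × O: no H
  Total hydrogens = 16.
Molecular formula: C7H16O

C7H16O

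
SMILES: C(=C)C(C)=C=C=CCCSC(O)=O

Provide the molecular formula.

Heavy atoms from the SMILES: 10 C, 2 O, 1 S.
Implicit hydrogens by atom environment:
  4 × C: no H
  3 × C: 2 H each → 6
  2 × C: 1 H each → 2
  1 × C: 3 H
  1 × O: 1 H
  1 × O: no H
  1 × S: no H
  Total hydrogens = 12.
Molecular formula: C10H12O2S

C10H12O2S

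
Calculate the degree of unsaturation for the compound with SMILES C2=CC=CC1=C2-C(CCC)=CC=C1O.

Molecular formula from the SMILES: C13H14O.
DoU = (2C + 2 + N − H − X)/2 = (2·13 + 2 + 0 − 14 − 0)/2 = 14/2 = 7.
(Structurally: 2 ring(s) + 5 π bond(s) = 7.)

7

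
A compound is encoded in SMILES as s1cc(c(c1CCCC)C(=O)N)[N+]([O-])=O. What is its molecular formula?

Heavy atoms from the SMILES: 9 C, 2 N, 3 O, 1 S.
Implicit hydrogens by atom environment:
  3 × C: 2 H each → 6
  3 × C (aromatic): no H
  2 × O: no H
  1 × C: 3 H
  1 × C (aromatic): 1 H
  1 × C: no H
  1 × N: 2 H
  1 × N (charge +1): no H
  1 × O (charge -1): no H
  1 × S (aromatic): no H
  Total hydrogens = 12.
Molecular formula: C9H12N2O3S

C9H12N2O3S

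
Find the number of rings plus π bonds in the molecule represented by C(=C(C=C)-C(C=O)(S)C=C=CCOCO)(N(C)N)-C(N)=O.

6

Molecular formula from the SMILES: C13H19N3O4S.
DoU = (2C + 2 + N − H − X)/2 = (2·13 + 2 + 3 − 19 − 0)/2 = 12/2 = 6.
(Structurally: 0 ring(s) + 6 π bond(s) = 6.)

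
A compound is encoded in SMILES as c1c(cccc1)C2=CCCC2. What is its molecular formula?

Heavy atoms from the SMILES: 11 C.
Implicit hydrogens by atom environment:
  5 × C (aromatic): 1 H each → 5
  3 × C: 2 H each → 6
  1 × C: 1 H
  1 × C: no H
  1 × C (aromatic): no H
  Total hydrogens = 12.
Molecular formula: C11H12

C11H12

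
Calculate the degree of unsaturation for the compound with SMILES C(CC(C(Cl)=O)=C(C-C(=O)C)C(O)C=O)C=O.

Molecular formula from the SMILES: C11H13ClO5.
DoU = (2C + 2 + N − H − X)/2 = (2·11 + 2 + 0 − 13 − 1)/2 = 10/2 = 5.
(Structurally: 0 ring(s) + 5 π bond(s) = 5.)

5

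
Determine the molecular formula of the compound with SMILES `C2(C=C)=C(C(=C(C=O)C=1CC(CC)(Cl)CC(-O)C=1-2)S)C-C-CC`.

C19H25ClO2S

Heavy atoms from the SMILES: 19 C, 1 Cl, 2 O, 1 S.
Implicit hydrogens by atom environment:
  7 × C: 2 H each → 14
  6 × C (aromatic): no H
  3 × C: 1 H each → 3
  2 × C: 3 H each → 6
  1 × C: no H
  1 × Cl: no H
  1 × O: 1 H
  1 × O: no H
  1 × S: 1 H
  Total hydrogens = 25.
Molecular formula: C19H25ClO2S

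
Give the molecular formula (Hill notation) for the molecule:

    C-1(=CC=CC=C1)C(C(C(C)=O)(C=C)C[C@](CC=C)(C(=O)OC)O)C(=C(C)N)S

Heavy atoms from the SMILES: 22 C, 1 N, 4 O, 1 S.
Implicit hydrogens by atom environment:
  6 × C: no H
  5 × C (aromatic): 1 H each → 5
  4 × C: 2 H each → 8
  3 × C: 3 H each → 9
  3 × C: 1 H each → 3
  3 × O: no H
  1 × C (aromatic): no H
  1 × N: 2 H
  1 × O: 1 H
  1 × S: 1 H
  Total hydrogens = 29.
Molecular formula: C22H29NO4S

C22H29NO4S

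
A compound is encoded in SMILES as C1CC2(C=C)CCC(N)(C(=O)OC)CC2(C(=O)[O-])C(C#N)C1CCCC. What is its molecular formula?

C20H29N2O4-

Heavy atoms from the SMILES: 20 C, 2 N, 4 O.
Implicit hydrogens by atom environment:
  9 × C: 2 H each → 18
  6 × C: no H
  3 × C: 1 H each → 3
  3 × O: no H
  2 × C: 3 H each → 6
  1 × N: 2 H
  1 × N: no H
  1 × O (charge -1): no H
  Total hydrogens = 29.
Net charge -1.
Molecular formula: C20H29N2O4-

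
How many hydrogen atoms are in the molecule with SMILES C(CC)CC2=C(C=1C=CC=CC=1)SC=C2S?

Hydrogens are implicit in SMILES; fill each atom to its normal valence:
  6 × C (aromatic): 1 H each → 6
  4 × C (aromatic): no H
  3 × C: 2 H each → 6
  1 × C: 3 H
  1 × S: 1 H
  1 × S (aromatic): no H
  Total hydrogens = 16.

16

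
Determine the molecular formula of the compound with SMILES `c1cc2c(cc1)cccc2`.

C10H8

Heavy atoms from the SMILES: 10 C.
Implicit hydrogens by atom environment:
  8 × C (aromatic): 1 H each → 8
  2 × C (aromatic): no H
  Total hydrogens = 8.
Molecular formula: C10H8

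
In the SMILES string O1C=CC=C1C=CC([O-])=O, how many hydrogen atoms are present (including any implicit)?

Hydrogens are implicit in SMILES; fill each atom to its normal valence:
  3 × C (aromatic): 1 H each → 3
  2 × C: 1 H each → 2
  1 × C (aromatic): no H
  1 × C: no H
  1 × O (aromatic): no H
  1 × O: no H
  1 × O (charge -1): no H
  Total hydrogens = 5.

5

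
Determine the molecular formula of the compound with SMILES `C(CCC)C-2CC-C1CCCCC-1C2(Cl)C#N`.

Heavy atoms from the SMILES: 15 C, 1 Cl, 1 N.
Implicit hydrogens by atom environment:
  9 × C: 2 H each → 18
  3 × C: 1 H each → 3
  2 × C: no H
  1 × C: 3 H
  1 × Cl: no H
  1 × N: no H
  Total hydrogens = 24.
Molecular formula: C15H24ClN

C15H24ClN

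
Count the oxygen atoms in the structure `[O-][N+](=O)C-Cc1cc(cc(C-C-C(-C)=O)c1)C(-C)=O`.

The symbol for oxygen appears 4 times in the SMILES.

4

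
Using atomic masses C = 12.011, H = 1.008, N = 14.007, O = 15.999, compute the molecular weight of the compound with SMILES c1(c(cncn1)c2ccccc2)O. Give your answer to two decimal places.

172.19

Molecular formula: C10H8N2O.
M = 10×12.011 + 8×1.008 + 2×14.007 + 1×15.999 = 172.19 g/mol.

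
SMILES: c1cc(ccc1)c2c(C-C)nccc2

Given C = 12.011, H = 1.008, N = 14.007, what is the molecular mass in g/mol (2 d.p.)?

183.25

Molecular formula: C13H13N.
M = 13×12.011 + 13×1.008 + 1×14.007 = 183.25 g/mol.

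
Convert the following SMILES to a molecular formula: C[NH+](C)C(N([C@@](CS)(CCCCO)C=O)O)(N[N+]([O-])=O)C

C11H25N4O5S+

Heavy atoms from the SMILES: 11 C, 4 N, 5 O, 1 S.
Implicit hydrogens by atom environment:
  5 × C: 2 H each → 10
  3 × C: 3 H each → 9
  2 × C: no H
  2 × O: 1 H each → 2
  2 × O: no H
  1 × C: 1 H
  1 × N (charge +1): 1 H
  1 × N: 1 H
  1 × N: no H
  1 × N (charge +1): no H
  1 × O (charge -1): no H
  1 × S: 1 H
  Total hydrogens = 25.
Net charge +1.
Molecular formula: C11H25N4O5S+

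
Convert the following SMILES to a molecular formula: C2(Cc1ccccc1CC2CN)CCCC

C15H23N

Heavy atoms from the SMILES: 15 C, 1 N.
Implicit hydrogens by atom environment:
  6 × C: 2 H each → 12
  4 × C (aromatic): 1 H each → 4
  2 × C: 1 H each → 2
  2 × C (aromatic): no H
  1 × C: 3 H
  1 × N: 2 H
  Total hydrogens = 23.
Molecular formula: C15H23N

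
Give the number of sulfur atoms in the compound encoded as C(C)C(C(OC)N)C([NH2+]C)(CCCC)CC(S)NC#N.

1

The symbol for sulfur appears 1 time in the SMILES.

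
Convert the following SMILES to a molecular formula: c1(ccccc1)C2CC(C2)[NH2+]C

C11H16N+

Heavy atoms from the SMILES: 11 C, 1 N.
Implicit hydrogens by atom environment:
  5 × C (aromatic): 1 H each → 5
  2 × C: 2 H each → 4
  2 × C: 1 H each → 2
  1 × C: 3 H
  1 × C (aromatic): no H
  1 × N (charge +1): 2 H
  Total hydrogens = 16.
Net charge +1.
Molecular formula: C11H16N+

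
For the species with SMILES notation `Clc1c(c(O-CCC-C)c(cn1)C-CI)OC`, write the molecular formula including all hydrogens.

C12H17ClINO2

Heavy atoms from the SMILES: 12 C, 1 Cl, 1 I, 1 N, 2 O.
Implicit hydrogens by atom environment:
  5 × C: 2 H each → 10
  4 × C (aromatic): no H
  2 × C: 3 H each → 6
  2 × O: no H
  1 × C (aromatic): 1 H
  1 × Cl: no H
  1 × I: no H
  1 × N (aromatic): no H
  Total hydrogens = 17.
Molecular formula: C12H17ClINO2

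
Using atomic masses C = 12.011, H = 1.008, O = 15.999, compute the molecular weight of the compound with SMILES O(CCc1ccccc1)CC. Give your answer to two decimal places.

150.22

Molecular formula: C10H14O.
M = 10×12.011 + 14×1.008 + 1×15.999 = 150.22 g/mol.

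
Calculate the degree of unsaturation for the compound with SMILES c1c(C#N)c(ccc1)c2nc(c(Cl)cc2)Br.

Molecular formula from the SMILES: C12H6BrClN2.
DoU = (2C + 2 + N − H − X)/2 = (2·12 + 2 + 2 − 6 − 2)/2 = 20/2 = 10.
(Structurally: 2 ring(s) + 8 π bond(s) = 10.)

10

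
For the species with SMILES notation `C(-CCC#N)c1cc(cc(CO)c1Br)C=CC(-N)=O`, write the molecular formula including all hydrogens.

C14H15BrN2O2

Heavy atoms from the SMILES: 1 Br, 14 C, 2 N, 2 O.
Implicit hydrogens by atom environment:
  4 × C: 2 H each → 8
  4 × C (aromatic): no H
  2 × C (aromatic): 1 H each → 2
  2 × C: 1 H each → 2
  2 × C: no H
  1 × Br: no H
  1 × N: 2 H
  1 × N: no H
  1 × O: 1 H
  1 × O: no H
  Total hydrogens = 15.
Molecular formula: C14H15BrN2O2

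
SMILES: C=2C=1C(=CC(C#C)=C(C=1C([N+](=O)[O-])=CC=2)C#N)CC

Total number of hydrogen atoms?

10

Hydrogens are implicit in SMILES; fill each atom to its normal valence:
  6 × C (aromatic): no H
  4 × C (aromatic): 1 H each → 4
  2 × C: no H
  1 × C: 3 H
  1 × C: 2 H
  1 × C: 1 H
  1 × N: no H
  1 × N (charge +1): no H
  1 × O: no H
  1 × O (charge -1): no H
  Total hydrogens = 10.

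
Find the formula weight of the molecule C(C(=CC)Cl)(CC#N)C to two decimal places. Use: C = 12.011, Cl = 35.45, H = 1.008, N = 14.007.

Molecular formula: C7H10ClN.
M = 7×12.011 + 1×35.45 + 10×1.008 + 1×14.007 = 143.61 g/mol.

143.61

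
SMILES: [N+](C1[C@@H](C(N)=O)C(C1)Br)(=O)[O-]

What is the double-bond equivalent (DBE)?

Molecular formula from the SMILES: C5H7BrN2O3.
DoU = (2C + 2 + N − H − X)/2 = (2·5 + 2 + 2 − 7 − 1)/2 = 6/2 = 3.
(Structurally: 1 ring(s) + 2 π bond(s) = 3.)

3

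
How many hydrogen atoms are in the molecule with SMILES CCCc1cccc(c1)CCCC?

Hydrogens are implicit in SMILES; fill each atom to its normal valence:
  5 × C: 2 H each → 10
  4 × C (aromatic): 1 H each → 4
  2 × C: 3 H each → 6
  2 × C (aromatic): no H
  Total hydrogens = 20.

20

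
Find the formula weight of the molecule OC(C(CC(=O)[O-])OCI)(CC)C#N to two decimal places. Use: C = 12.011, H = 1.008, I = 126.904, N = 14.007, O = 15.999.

312.08

Molecular formula: C8H11INO4-.
M = 8×12.011 + 11×1.008 + 1×126.904 + 1×14.007 + 4×15.999 = 312.08 g/mol.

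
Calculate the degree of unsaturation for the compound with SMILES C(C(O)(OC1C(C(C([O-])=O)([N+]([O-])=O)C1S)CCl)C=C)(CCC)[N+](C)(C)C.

4

Molecular formula from the SMILES: C16H27ClN2O6S.
DoU = (2C + 2 + N − H − X)/2 = (2·16 + 2 + 2 − 27 − 1)/2 = 8/2 = 4.
(Structurally: 1 ring(s) + 3 π bond(s) = 4.)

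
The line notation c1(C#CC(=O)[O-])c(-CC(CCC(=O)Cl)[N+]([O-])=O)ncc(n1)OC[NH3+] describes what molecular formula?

C13H13ClN4O6

Heavy atoms from the SMILES: 13 C, 1 Cl, 4 N, 6 O.
Implicit hydrogens by atom environment:
  4 × C: 2 H each → 8
  4 × C: no H
  4 × O: no H
  3 × C (aromatic): no H
  2 × N (aromatic): no H
  2 × O (charge -1): no H
  1 × C (aromatic): 1 H
  1 × C: 1 H
  1 × Cl: no H
  1 × N (charge +1): 3 H
  1 × N (charge +1): no H
  Total hydrogens = 13.
Molecular formula: C13H13ClN4O6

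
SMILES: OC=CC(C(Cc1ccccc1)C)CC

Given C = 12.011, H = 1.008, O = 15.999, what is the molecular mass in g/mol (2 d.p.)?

Molecular formula: C14H20O.
M = 14×12.011 + 20×1.008 + 1×15.999 = 204.31 g/mol.

204.31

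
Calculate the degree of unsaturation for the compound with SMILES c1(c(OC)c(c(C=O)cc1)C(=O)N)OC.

Molecular formula from the SMILES: C10H11NO4.
DoU = (2C + 2 + N − H − X)/2 = (2·10 + 2 + 1 − 11 − 0)/2 = 12/2 = 6.
(Structurally: 1 ring(s) + 5 π bond(s) = 6.)

6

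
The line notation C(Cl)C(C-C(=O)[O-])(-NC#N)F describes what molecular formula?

Heavy atoms from the SMILES: 5 C, 1 Cl, 1 F, 2 N, 2 O.
Implicit hydrogens by atom environment:
  3 × C: no H
  2 × C: 2 H each → 4
  1 × Cl: no H
  1 × F: no H
  1 × N: 1 H
  1 × N: no H
  1 × O: no H
  1 × O (charge -1): no H
  Total hydrogens = 5.
Net charge -1.
Molecular formula: C5H5ClFN2O2-

C5H5ClFN2O2-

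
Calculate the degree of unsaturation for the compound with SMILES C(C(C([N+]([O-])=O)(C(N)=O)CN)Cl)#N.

Molecular formula from the SMILES: C5H7ClN4O3.
DoU = (2C + 2 + N − H − X)/2 = (2·5 + 2 + 4 − 7 − 1)/2 = 8/2 = 4.
(Structurally: 0 ring(s) + 4 π bond(s) = 4.)

4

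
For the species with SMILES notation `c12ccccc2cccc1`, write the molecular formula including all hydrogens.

Heavy atoms from the SMILES: 10 C.
Implicit hydrogens by atom environment:
  8 × C (aromatic): 1 H each → 8
  2 × C (aromatic): no H
  Total hydrogens = 8.
Molecular formula: C10H8

C10H8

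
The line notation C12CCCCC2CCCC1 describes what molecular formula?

C10H18

Heavy atoms from the SMILES: 10 C.
Implicit hydrogens by atom environment:
  8 × C: 2 H each → 16
  2 × C: 1 H each → 2
  Total hydrogens = 18.
Molecular formula: C10H18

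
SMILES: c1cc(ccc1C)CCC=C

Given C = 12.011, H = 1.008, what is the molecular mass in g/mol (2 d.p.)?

Molecular formula: C11H14.
M = 11×12.011 + 14×1.008 = 146.23 g/mol.

146.23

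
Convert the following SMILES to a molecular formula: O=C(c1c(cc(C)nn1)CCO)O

Heavy atoms from the SMILES: 8 C, 2 N, 3 O.
Implicit hydrogens by atom environment:
  3 × C (aromatic): no H
  2 × C: 2 H each → 4
  2 × N (aromatic): no H
  2 × O: 1 H each → 2
  1 × C: 3 H
  1 × C (aromatic): 1 H
  1 × C: no H
  1 × O: no H
  Total hydrogens = 10.
Molecular formula: C8H10N2O3

C8H10N2O3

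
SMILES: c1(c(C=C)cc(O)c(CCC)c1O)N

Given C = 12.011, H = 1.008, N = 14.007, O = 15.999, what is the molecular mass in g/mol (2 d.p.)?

193.25

Molecular formula: C11H15NO2.
M = 11×12.011 + 15×1.008 + 1×14.007 + 2×15.999 = 193.25 g/mol.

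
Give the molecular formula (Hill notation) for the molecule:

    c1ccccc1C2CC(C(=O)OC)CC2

Heavy atoms from the SMILES: 13 C, 2 O.
Implicit hydrogens by atom environment:
  5 × C (aromatic): 1 H each → 5
  3 × C: 2 H each → 6
  2 × C: 1 H each → 2
  2 × O: no H
  1 × C: 3 H
  1 × C: no H
  1 × C (aromatic): no H
  Total hydrogens = 16.
Molecular formula: C13H16O2

C13H16O2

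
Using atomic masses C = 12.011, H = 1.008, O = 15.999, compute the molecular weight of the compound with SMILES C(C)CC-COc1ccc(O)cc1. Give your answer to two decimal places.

180.25

Molecular formula: C11H16O2.
M = 11×12.011 + 16×1.008 + 2×15.999 = 180.25 g/mol.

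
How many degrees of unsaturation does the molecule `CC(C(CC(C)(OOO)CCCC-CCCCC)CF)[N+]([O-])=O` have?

1

Molecular formula from the SMILES: C16H32FNO5.
DoU = (2C + 2 + N − H − X)/2 = (2·16 + 2 + 1 − 32 − 1)/2 = 2/2 = 1.
(Structurally: 0 ring(s) + 1 π bond(s) = 1.)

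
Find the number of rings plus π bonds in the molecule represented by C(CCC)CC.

0

Molecular formula from the SMILES: C6H14.
DoU = (2C + 2 + N − H − X)/2 = (2·6 + 2 + 0 − 14 − 0)/2 = 0/2 = 0.
(Structurally: 0 ring(s) + 0 π bond(s) = 0.)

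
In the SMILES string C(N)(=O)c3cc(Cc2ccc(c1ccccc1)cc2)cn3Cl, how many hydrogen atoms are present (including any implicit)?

15

Hydrogens are implicit in SMILES; fill each atom to its normal valence:
  11 × C (aromatic): 1 H each → 11
  5 × C (aromatic): no H
  1 × C: 2 H
  1 × C: no H
  1 × Cl: no H
  1 × N: 2 H
  1 × N (aromatic): no H
  1 × O: no H
  Total hydrogens = 15.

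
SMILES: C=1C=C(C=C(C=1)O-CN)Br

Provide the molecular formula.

Heavy atoms from the SMILES: 1 Br, 7 C, 1 N, 1 O.
Implicit hydrogens by atom environment:
  4 × C (aromatic): 1 H each → 4
  2 × C (aromatic): no H
  1 × Br: no H
  1 × C: 2 H
  1 × N: 2 H
  1 × O: no H
  Total hydrogens = 8.
Molecular formula: C7H8BrNO

C7H8BrNO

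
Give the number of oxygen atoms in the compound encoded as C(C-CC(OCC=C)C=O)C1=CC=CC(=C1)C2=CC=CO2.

The symbol for oxygen appears 3 times in the SMILES.

3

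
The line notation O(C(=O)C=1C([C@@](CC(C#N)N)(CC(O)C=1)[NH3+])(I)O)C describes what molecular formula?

C11H17IN3O4+

Heavy atoms from the SMILES: 11 C, 1 I, 3 N, 4 O.
Implicit hydrogens by atom environment:
  5 × C: no H
  3 × C: 1 H each → 3
  2 × C: 2 H each → 4
  2 × O: 1 H each → 2
  2 × O: no H
  1 × C: 3 H
  1 × I: no H
  1 × N (charge +1): 3 H
  1 × N: 2 H
  1 × N: no H
  Total hydrogens = 17.
Net charge +1.
Molecular formula: C11H17IN3O4+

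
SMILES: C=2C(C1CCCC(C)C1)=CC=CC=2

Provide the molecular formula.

C13H18

Heavy atoms from the SMILES: 13 C.
Implicit hydrogens by atom environment:
  5 × C (aromatic): 1 H each → 5
  4 × C: 2 H each → 8
  2 × C: 1 H each → 2
  1 × C: 3 H
  1 × C (aromatic): no H
  Total hydrogens = 18.
Molecular formula: C13H18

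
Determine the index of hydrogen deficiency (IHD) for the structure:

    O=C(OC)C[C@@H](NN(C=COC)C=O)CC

Molecular formula from the SMILES: C10H18N2O4.
DoU = (2C + 2 + N − H − X)/2 = (2·10 + 2 + 2 − 18 − 0)/2 = 6/2 = 3.
(Structurally: 0 ring(s) + 3 π bond(s) = 3.)

3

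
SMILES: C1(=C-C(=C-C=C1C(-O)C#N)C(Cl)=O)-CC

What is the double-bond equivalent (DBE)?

7

Molecular formula from the SMILES: C11H10ClNO2.
DoU = (2C + 2 + N − H − X)/2 = (2·11 + 2 + 1 − 10 − 1)/2 = 14/2 = 7.
(Structurally: 1 ring(s) + 6 π bond(s) = 7.)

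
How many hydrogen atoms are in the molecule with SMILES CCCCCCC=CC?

Hydrogens are implicit in SMILES; fill each atom to its normal valence:
  5 × C: 2 H each → 10
  2 × C: 3 H each → 6
  2 × C: 1 H each → 2
  Total hydrogens = 18.

18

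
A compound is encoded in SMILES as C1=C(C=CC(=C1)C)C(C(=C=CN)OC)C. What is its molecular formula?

Heavy atoms from the SMILES: 13 C, 1 N, 1 O.
Implicit hydrogens by atom environment:
  4 × C (aromatic): 1 H each → 4
  3 × C: 3 H each → 9
  2 × C: 1 H each → 2
  2 × C: no H
  2 × C (aromatic): no H
  1 × N: 2 H
  1 × O: no H
  Total hydrogens = 17.
Molecular formula: C13H17NO

C13H17NO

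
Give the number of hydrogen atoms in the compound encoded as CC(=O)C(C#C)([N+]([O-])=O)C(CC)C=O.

Hydrogens are implicit in SMILES; fill each atom to its normal valence:
  3 × C: 1 H each → 3
  3 × C: no H
  3 × O: no H
  2 × C: 3 H each → 6
  1 × C: 2 H
  1 × N (charge +1): no H
  1 × O (charge -1): no H
  Total hydrogens = 11.

11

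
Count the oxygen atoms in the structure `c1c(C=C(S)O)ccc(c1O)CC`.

The symbol for oxygen appears 2 times in the SMILES.

2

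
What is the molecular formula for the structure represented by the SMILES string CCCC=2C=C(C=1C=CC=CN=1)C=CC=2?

C14H15N

Heavy atoms from the SMILES: 14 C, 1 N.
Implicit hydrogens by atom environment:
  8 × C (aromatic): 1 H each → 8
  3 × C (aromatic): no H
  2 × C: 2 H each → 4
  1 × C: 3 H
  1 × N (aromatic): no H
  Total hydrogens = 15.
Molecular formula: C14H15N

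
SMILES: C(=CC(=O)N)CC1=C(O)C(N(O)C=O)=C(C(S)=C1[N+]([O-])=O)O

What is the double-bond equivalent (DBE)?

Molecular formula from the SMILES: C11H11N3O7S.
DoU = (2C + 2 + N − H − X)/2 = (2·11 + 2 + 3 − 11 − 0)/2 = 16/2 = 8.
(Structurally: 1 ring(s) + 7 π bond(s) = 8.)

8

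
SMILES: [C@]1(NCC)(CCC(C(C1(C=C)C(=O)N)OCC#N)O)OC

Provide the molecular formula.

Heavy atoms from the SMILES: 14 C, 3 N, 4 O.
Implicit hydrogens by atom environment:
  5 × C: 2 H each → 10
  4 × C: no H
  3 × C: 1 H each → 3
  3 × O: no H
  2 × C: 3 H each → 6
  1 × N: 2 H
  1 × N: 1 H
  1 × N: no H
  1 × O: 1 H
  Total hydrogens = 23.
Molecular formula: C14H23N3O4

C14H23N3O4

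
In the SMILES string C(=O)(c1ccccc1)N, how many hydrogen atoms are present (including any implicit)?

7

Hydrogens are implicit in SMILES; fill each atom to its normal valence:
  5 × C (aromatic): 1 H each → 5
  1 × C (aromatic): no H
  1 × C: no H
  1 × N: 2 H
  1 × O: no H
  Total hydrogens = 7.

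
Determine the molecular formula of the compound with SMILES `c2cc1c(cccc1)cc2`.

C10H8

Heavy atoms from the SMILES: 10 C.
Implicit hydrogens by atom environment:
  8 × C (aromatic): 1 H each → 8
  2 × C (aromatic): no H
  Total hydrogens = 8.
Molecular formula: C10H8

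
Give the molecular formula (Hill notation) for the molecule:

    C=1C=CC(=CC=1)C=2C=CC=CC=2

C12H10

Heavy atoms from the SMILES: 12 C.
Implicit hydrogens by atom environment:
  10 × C (aromatic): 1 H each → 10
  2 × C (aromatic): no H
  Total hydrogens = 10.
Molecular formula: C12H10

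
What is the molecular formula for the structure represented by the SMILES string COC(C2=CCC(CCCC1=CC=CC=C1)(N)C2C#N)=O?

Heavy atoms from the SMILES: 17 C, 2 N, 2 O.
Implicit hydrogens by atom environment:
  5 × C (aromatic): 1 H each → 5
  4 × C: 2 H each → 8
  4 × C: no H
  2 × C: 1 H each → 2
  2 × O: no H
  1 × C: 3 H
  1 × C (aromatic): no H
  1 × N: 2 H
  1 × N: no H
  Total hydrogens = 20.
Molecular formula: C17H20N2O2

C17H20N2O2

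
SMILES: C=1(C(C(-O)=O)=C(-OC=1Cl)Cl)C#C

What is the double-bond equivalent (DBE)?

6

Molecular formula from the SMILES: C7H2Cl2O3.
DoU = (2C + 2 + N − H − X)/2 = (2·7 + 2 + 0 − 2 − 2)/2 = 12/2 = 6.
(Structurally: 1 ring(s) + 5 π bond(s) = 6.)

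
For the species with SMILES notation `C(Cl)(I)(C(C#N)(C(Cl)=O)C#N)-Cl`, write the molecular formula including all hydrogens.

C5Cl3IN2O

Heavy atoms from the SMILES: 5 C, 3 Cl, 1 I, 2 N, 1 O.
Implicit hydrogens by atom environment:
  5 × C: no H
  3 × Cl: no H
  2 × N: no H
  1 × I: no H
  1 × O: no H
  Total hydrogens = 0.
Molecular formula: C5Cl3IN2O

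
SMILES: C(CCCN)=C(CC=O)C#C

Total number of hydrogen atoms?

13

Hydrogens are implicit in SMILES; fill each atom to its normal valence:
  4 × C: 2 H each → 8
  3 × C: 1 H each → 3
  2 × C: no H
  1 × N: 2 H
  1 × O: no H
  Total hydrogens = 13.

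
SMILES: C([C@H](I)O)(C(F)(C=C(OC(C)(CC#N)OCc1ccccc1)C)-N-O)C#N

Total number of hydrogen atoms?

Hydrogens are implicit in SMILES; fill each atom to its normal valence:
  5 × C (aromatic): 1 H each → 5
  5 × C: no H
  3 × C: 1 H each → 3
  2 × C: 3 H each → 6
  2 × C: 2 H each → 4
  2 × N: no H
  2 × O: 1 H each → 2
  2 × O: no H
  1 × C (aromatic): no H
  1 × F: no H
  1 × I: no H
  1 × N: 1 H
  Total hydrogens = 21.

21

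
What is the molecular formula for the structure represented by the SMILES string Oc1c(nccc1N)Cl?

Heavy atoms from the SMILES: 5 C, 1 Cl, 2 N, 1 O.
Implicit hydrogens by atom environment:
  3 × C (aromatic): no H
  2 × C (aromatic): 1 H each → 2
  1 × Cl: no H
  1 × N: 2 H
  1 × N (aromatic): no H
  1 × O: 1 H
  Total hydrogens = 5.
Molecular formula: C5H5ClN2O

C5H5ClN2O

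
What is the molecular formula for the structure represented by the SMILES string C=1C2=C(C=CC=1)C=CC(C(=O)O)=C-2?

C11H8O2

Heavy atoms from the SMILES: 11 C, 2 O.
Implicit hydrogens by atom environment:
  7 × C (aromatic): 1 H each → 7
  3 × C (aromatic): no H
  1 × C: no H
  1 × O: 1 H
  1 × O: no H
  Total hydrogens = 8.
Molecular formula: C11H8O2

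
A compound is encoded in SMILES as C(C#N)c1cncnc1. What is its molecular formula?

Heavy atoms from the SMILES: 6 C, 3 N.
Implicit hydrogens by atom environment:
  3 × C (aromatic): 1 H each → 3
  2 × N (aromatic): no H
  1 × C: 2 H
  1 × C (aromatic): no H
  1 × C: no H
  1 × N: no H
  Total hydrogens = 5.
Molecular formula: C6H5N3

C6H5N3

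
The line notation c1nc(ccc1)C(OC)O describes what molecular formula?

Heavy atoms from the SMILES: 7 C, 1 N, 2 O.
Implicit hydrogens by atom environment:
  4 × C (aromatic): 1 H each → 4
  1 × C: 3 H
  1 × C: 1 H
  1 × C (aromatic): no H
  1 × N (aromatic): no H
  1 × O: 1 H
  1 × O: no H
  Total hydrogens = 9.
Molecular formula: C7H9NO2

C7H9NO2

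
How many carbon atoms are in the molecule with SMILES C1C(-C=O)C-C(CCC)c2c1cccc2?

The symbol for carbon appears 14 times in the SMILES. Lowercase c denotes aromatic carbon and counts toward C.

14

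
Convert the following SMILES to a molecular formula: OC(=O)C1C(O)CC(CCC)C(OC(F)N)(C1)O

C11H20FNO5

Heavy atoms from the SMILES: 11 C, 1 F, 1 N, 5 O.
Implicit hydrogens by atom environment:
  4 × C: 2 H each → 8
  4 × C: 1 H each → 4
  3 × O: 1 H each → 3
  2 × C: no H
  2 × O: no H
  1 × C: 3 H
  1 × F: no H
  1 × N: 2 H
  Total hydrogens = 20.
Molecular formula: C11H20FNO5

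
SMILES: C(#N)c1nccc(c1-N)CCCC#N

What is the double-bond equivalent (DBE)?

8

Molecular formula from the SMILES: C10H10N4.
DoU = (2C + 2 + N − H − X)/2 = (2·10 + 2 + 4 − 10 − 0)/2 = 16/2 = 8.
(Structurally: 1 ring(s) + 7 π bond(s) = 8.)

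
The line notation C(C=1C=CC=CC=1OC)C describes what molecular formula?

C9H12O

Heavy atoms from the SMILES: 9 C, 1 O.
Implicit hydrogens by atom environment:
  4 × C (aromatic): 1 H each → 4
  2 × C: 3 H each → 6
  2 × C (aromatic): no H
  1 × C: 2 H
  1 × O: no H
  Total hydrogens = 12.
Molecular formula: C9H12O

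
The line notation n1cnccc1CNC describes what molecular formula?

Heavy atoms from the SMILES: 6 C, 3 N.
Implicit hydrogens by atom environment:
  3 × C (aromatic): 1 H each → 3
  2 × N (aromatic): no H
  1 × C: 3 H
  1 × C: 2 H
  1 × C (aromatic): no H
  1 × N: 1 H
  Total hydrogens = 9.
Molecular formula: C6H9N3

C6H9N3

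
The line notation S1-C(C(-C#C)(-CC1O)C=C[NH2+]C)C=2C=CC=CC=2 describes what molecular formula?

C15H18NOS+

Heavy atoms from the SMILES: 15 C, 1 N, 1 O, 1 S.
Implicit hydrogens by atom environment:
  5 × C: 1 H each → 5
  5 × C (aromatic): 1 H each → 5
  2 × C: no H
  1 × C: 3 H
  1 × C: 2 H
  1 × C (aromatic): no H
  1 × N (charge +1): 2 H
  1 × O: 1 H
  1 × S: no H
  Total hydrogens = 18.
Net charge +1.
Molecular formula: C15H18NOS+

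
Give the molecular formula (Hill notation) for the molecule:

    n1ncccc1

C4H4N2

Heavy atoms from the SMILES: 4 C, 2 N.
Implicit hydrogens by atom environment:
  4 × C (aromatic): 1 H each → 4
  2 × N (aromatic): no H
  Total hydrogens = 4.
Molecular formula: C4H4N2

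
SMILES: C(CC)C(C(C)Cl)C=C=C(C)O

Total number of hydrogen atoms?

17

Hydrogens are implicit in SMILES; fill each atom to its normal valence:
  3 × C: 3 H each → 9
  3 × C: 1 H each → 3
  2 × C: 2 H each → 4
  2 × C: no H
  1 × Cl: no H
  1 × O: 1 H
  Total hydrogens = 17.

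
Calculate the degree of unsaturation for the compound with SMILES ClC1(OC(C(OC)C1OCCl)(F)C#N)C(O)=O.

4

Molecular formula from the SMILES: C8H8Cl2FNO5.
DoU = (2C + 2 + N − H − X)/2 = (2·8 + 2 + 1 − 8 − 3)/2 = 8/2 = 4.
(Structurally: 1 ring(s) + 3 π bond(s) = 4.)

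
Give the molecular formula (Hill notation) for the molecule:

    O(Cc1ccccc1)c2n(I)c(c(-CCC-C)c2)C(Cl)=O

Heavy atoms from the SMILES: 16 C, 1 Cl, 1 I, 1 N, 2 O.
Implicit hydrogens by atom environment:
  6 × C (aromatic): 1 H each → 6
  4 × C: 2 H each → 8
  4 × C (aromatic): no H
  2 × O: no H
  1 × C: 3 H
  1 × C: no H
  1 × Cl: no H
  1 × I: no H
  1 × N (aromatic): no H
  Total hydrogens = 17.
Molecular formula: C16H17ClINO2

C16H17ClINO2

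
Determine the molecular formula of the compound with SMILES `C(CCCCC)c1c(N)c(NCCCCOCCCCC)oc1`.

Heavy atoms from the SMILES: 19 C, 2 N, 2 O.
Implicit hydrogens by atom environment:
  13 × C: 2 H each → 26
  3 × C (aromatic): no H
  2 × C: 3 H each → 6
  1 × C (aromatic): 1 H
  1 × N: 2 H
  1 × N: 1 H
  1 × O (aromatic): no H
  1 × O: no H
  Total hydrogens = 36.
Molecular formula: C19H36N2O2

C19H36N2O2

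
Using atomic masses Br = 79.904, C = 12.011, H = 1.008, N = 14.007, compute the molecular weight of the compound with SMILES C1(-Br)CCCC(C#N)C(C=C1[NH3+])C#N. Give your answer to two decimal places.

Molecular formula: C10H13BrN3+.
M = 1×79.904 + 10×12.011 + 13×1.008 + 3×14.007 = 255.14 g/mol.

255.14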